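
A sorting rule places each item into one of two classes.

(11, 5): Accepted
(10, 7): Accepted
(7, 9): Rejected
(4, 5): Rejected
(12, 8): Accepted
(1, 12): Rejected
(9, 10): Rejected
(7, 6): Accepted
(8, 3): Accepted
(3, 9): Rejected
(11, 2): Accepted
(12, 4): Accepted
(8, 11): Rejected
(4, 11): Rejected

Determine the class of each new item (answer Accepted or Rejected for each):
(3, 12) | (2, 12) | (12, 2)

The classifier is using: first > second.
(3, 12): 3 < 12, fails this test → Rejected.
(2, 12): 2 < 12, fails this test → Rejected.
(12, 2): 12 > 2, satisfies this → Accepted.

Rejected, Rejected, Accepted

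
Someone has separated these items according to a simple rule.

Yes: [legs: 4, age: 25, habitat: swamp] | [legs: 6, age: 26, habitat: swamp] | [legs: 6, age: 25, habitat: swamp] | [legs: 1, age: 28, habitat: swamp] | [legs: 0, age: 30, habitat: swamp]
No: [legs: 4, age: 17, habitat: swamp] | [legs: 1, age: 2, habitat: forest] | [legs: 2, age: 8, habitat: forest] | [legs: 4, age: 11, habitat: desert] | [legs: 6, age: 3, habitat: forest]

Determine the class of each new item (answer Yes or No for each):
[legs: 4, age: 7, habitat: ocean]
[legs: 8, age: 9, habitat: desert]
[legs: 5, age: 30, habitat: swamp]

The distinguishing property — age ≥ 25 — holds for all the 'Yes' cases and none of the 'No' cases.
[legs: 4, age: 7, habitat: ocean] → age = 7 → No. [legs: 8, age: 9, habitat: desert] → age = 9 → No. [legs: 5, age: 30, habitat: swamp] → age = 30 → Yes.

No, No, Yes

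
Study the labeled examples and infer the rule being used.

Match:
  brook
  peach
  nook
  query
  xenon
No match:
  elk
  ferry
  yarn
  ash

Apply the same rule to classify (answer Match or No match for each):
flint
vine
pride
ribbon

All 'Match' examples share one property — has ≥ 2 vowels — and every 'No match' example lacks it.

No match, Match, Match, Match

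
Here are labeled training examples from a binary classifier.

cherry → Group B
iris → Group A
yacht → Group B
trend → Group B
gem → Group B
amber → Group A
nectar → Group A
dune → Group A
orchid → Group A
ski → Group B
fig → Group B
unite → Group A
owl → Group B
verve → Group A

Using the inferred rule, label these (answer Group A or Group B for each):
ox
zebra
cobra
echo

Group B, Group A, Group A, Group A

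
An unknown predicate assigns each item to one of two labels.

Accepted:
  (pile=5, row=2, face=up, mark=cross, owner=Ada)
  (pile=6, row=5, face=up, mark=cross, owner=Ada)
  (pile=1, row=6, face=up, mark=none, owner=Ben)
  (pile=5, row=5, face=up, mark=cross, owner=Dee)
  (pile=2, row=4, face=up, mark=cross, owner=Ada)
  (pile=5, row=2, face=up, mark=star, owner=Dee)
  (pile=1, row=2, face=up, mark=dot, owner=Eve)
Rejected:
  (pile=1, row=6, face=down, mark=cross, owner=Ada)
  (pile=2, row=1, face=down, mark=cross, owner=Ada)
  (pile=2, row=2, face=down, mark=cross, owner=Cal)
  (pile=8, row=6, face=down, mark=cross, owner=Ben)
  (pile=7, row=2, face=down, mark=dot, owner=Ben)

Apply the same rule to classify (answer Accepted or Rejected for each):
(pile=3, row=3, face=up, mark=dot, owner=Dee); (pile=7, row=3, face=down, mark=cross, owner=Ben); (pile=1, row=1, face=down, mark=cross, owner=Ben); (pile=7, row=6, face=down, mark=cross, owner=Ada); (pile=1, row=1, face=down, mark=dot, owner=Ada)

Accepted, Rejected, Rejected, Rejected, Rejected

Checking candidate rules against both groups, what survives is: face is up.
Accepted: (pile=3, row=3, face=up, mark=dot, owner=Dee), since face is up. Rejected: (pile=7, row=3, face=down, mark=cross, owner=Ben), since face is down. Rejected: (pile=1, row=1, face=down, mark=cross, owner=Ben), since face is down. Rejected: (pile=7, row=6, face=down, mark=cross, owner=Ada), since face is down. Rejected: (pile=1, row=1, face=down, mark=dot, owner=Ada), since face is down.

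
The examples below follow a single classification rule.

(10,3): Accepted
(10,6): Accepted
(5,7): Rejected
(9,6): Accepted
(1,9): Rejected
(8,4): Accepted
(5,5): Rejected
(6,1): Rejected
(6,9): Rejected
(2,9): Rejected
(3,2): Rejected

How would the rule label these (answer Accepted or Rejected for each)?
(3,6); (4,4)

Every 'Accepted' example satisfies: first ≥ 7. None of the 'Rejected' examples do.
(3,6): first 3 — does not pass, so Rejected. (4,4): first 4 — does not pass, so Rejected.

Rejected, Rejected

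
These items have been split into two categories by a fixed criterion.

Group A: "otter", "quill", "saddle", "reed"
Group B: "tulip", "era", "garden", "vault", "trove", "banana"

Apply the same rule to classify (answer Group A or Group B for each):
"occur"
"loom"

Group A, Group A

The simplest hypothesis consistent with all the labels is: has a double letter.
"occur": 'cc' doubled — matches, so Group A. "loom": 'oo' doubled — matches, so Group A.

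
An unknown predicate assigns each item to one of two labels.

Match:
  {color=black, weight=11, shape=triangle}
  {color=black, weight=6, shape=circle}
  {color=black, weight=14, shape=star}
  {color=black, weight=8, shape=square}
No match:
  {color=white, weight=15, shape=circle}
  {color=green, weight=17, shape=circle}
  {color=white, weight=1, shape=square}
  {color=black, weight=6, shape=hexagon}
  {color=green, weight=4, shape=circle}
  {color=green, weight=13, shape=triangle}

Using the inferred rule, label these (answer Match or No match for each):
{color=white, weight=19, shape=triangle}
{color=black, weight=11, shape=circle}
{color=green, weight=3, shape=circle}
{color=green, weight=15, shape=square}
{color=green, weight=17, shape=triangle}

No match, Match, No match, No match, No match

The simplest hypothesis consistent with all the labels is: shape is not hexagon AND color is black.
{color=white, weight=19, shape=triangle}: shape is triangle, color is white, does not fit → No match.
{color=black, weight=11, shape=circle}: shape is circle, color is black, matches → Match.
{color=green, weight=3, shape=circle}: shape is circle, color is green, does not fit → No match.
{color=green, weight=15, shape=square}: shape is square, color is green, does not fit → No match.
{color=green, weight=17, shape=triangle}: shape is triangle, color is green, does not fit → No match.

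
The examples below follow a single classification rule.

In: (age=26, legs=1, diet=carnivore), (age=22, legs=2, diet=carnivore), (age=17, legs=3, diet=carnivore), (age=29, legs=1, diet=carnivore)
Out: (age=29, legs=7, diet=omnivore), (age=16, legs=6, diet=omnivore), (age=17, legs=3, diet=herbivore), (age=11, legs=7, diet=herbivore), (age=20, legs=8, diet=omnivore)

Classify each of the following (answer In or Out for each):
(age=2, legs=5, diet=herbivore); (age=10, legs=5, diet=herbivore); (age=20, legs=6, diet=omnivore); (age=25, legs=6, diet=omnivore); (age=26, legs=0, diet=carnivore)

Checking candidate rules against both groups, what survives is: diet is carnivore.
(age=2, legs=5, diet=herbivore): diet is herbivore, fails the rule → Out.
(age=10, legs=5, diet=herbivore): diet is herbivore, fails the rule → Out.
(age=20, legs=6, diet=omnivore): diet is omnivore, fails the rule → Out.
(age=25, legs=6, diet=omnivore): diet is omnivore, fails the rule → Out.
(age=26, legs=0, diet=carnivore): diet is carnivore, meets the rule → In.

Out, Out, Out, Out, In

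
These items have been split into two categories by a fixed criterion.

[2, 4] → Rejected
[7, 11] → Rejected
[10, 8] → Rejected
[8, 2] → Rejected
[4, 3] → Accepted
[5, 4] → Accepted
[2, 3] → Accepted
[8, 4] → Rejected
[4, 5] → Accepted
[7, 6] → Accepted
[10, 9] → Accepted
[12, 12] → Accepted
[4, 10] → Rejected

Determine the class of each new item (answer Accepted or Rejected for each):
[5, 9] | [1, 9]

Rejected, Rejected

One predicate separates the groups cleanly: |first − second| ≤ 1.
[5, 9] → |5−9| = 4 → Rejected. [1, 9] → |1−9| = 8 → Rejected.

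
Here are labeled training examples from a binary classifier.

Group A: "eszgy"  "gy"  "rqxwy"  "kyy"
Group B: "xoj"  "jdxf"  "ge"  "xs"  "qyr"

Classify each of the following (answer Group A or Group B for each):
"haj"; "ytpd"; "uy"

Group B, Group B, Group A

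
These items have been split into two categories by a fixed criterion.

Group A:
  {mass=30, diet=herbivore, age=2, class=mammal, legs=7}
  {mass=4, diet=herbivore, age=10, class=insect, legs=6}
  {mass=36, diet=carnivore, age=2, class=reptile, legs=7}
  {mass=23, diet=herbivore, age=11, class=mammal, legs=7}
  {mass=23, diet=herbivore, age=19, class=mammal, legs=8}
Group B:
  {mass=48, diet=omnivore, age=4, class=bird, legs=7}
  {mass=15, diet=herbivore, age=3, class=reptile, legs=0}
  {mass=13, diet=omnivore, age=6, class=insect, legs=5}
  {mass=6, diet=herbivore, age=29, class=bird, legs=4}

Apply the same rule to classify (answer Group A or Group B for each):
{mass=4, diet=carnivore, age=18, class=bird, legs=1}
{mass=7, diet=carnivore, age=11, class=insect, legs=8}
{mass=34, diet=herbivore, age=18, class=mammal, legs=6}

The pattern is that an item is 'Group A' exactly when: mass ≤ 36 AND legs ≥ 6.
{mass=4, diet=carnivore, age=18, class=bird, legs=1} → mass = 4, legs = 1 → Group B. {mass=7, diet=carnivore, age=11, class=insect, legs=8} → mass = 7, legs = 8 → Group A. {mass=34, diet=herbivore, age=18, class=mammal, legs=6} → mass = 34, legs = 6 → Group A.

Group B, Group A, Group A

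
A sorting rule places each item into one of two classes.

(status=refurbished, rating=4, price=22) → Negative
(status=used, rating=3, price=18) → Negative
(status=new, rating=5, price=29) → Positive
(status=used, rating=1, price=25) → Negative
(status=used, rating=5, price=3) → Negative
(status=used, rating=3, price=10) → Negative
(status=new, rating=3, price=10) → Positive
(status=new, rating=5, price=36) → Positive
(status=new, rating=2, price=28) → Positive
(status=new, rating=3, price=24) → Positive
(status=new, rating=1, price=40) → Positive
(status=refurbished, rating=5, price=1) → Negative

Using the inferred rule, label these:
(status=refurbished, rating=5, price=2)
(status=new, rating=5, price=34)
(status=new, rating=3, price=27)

The distinguishing property — status is new — holds for all the 'Positive' cases and none of the 'Negative' cases.
(status=refurbished, rating=5, price=2): status is refurbished, does not pass → Negative. (status=new, rating=5, price=34): status is new, checks out → Positive. (status=new, rating=3, price=27): status is new, checks out → Positive.

Negative, Positive, Positive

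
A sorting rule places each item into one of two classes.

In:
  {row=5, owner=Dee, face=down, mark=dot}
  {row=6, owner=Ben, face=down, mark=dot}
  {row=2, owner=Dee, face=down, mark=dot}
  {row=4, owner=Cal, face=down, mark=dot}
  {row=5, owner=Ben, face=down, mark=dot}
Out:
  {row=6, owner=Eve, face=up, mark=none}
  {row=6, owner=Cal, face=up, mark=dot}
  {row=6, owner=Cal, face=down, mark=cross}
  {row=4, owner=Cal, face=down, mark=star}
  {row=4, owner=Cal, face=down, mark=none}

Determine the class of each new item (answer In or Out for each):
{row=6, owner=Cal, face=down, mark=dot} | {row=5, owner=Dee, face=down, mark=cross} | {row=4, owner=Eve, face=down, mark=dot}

'In' ⟺ face is down AND mark is dot.
In: {row=6, owner=Cal, face=down, mark=dot}, since face is down, mark is dot.
Out: {row=5, owner=Dee, face=down, mark=cross}, since face is down, mark is cross.
In: {row=4, owner=Eve, face=down, mark=dot}, since face is down, mark is dot.

In, Out, In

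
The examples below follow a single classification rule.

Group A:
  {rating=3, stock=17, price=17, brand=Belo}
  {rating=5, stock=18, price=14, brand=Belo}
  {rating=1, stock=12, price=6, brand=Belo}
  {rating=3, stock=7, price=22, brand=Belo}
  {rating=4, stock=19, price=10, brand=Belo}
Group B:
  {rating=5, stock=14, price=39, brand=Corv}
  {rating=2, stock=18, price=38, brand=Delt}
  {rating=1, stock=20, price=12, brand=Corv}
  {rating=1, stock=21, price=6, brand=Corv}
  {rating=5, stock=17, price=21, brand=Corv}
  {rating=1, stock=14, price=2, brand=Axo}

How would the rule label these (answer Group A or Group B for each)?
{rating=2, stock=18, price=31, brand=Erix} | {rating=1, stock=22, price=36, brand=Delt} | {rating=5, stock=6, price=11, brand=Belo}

Group B, Group B, Group A

All 'Group A' examples share one property — brand is Belo — and every 'Group B' example lacks it.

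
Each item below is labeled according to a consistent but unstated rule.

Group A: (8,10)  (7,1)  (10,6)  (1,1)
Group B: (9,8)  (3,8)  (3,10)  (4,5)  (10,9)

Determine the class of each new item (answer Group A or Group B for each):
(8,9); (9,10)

The classifier is using: sum is even.
(8,9) → 8+9 = 17 → Group B.
(9,10) → 9+10 = 19 → Group B.

Group B, Group B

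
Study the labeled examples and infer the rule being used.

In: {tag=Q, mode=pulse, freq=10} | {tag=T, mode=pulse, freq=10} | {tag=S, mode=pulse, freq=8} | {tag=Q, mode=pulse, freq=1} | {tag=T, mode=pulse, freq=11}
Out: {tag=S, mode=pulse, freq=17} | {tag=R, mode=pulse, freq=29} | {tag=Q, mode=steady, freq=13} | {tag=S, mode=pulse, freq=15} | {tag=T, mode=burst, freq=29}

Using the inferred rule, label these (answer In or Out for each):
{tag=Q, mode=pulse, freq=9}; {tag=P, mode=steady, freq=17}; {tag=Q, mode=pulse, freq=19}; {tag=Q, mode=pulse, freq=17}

In, Out, Out, Out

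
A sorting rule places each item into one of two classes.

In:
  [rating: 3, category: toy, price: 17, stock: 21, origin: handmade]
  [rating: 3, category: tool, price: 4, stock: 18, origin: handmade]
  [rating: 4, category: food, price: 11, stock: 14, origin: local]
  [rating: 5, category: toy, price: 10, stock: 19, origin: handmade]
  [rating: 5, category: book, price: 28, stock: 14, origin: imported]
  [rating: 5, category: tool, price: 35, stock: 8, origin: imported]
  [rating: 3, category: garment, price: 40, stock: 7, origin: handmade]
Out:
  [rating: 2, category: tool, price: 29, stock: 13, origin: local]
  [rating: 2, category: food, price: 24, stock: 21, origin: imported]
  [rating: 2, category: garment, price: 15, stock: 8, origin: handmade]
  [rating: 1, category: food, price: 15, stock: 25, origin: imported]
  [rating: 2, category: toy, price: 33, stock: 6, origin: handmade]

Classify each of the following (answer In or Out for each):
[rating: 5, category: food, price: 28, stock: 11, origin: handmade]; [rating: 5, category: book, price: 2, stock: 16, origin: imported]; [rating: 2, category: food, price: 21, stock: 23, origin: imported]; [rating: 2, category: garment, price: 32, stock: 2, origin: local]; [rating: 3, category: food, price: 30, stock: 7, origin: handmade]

In, In, Out, Out, In

Rule: rating ≥ 3. This holds for each 'In' example and fails for each 'Out' one.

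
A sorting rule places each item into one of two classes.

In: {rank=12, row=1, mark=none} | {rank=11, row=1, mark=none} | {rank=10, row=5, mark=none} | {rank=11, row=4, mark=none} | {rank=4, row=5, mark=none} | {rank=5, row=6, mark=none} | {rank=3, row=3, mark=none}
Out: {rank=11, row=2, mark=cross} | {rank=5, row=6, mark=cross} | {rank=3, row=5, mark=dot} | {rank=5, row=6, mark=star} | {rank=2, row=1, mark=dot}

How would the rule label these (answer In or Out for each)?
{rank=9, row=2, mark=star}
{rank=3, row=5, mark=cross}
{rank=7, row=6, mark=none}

Out, Out, In

Comparing the two groups points to one rule — mark is none.
{rank=9, row=2, mark=star} → mark is star → Out.
{rank=3, row=5, mark=cross} → mark is cross → Out.
{rank=7, row=6, mark=none} → mark is none → In.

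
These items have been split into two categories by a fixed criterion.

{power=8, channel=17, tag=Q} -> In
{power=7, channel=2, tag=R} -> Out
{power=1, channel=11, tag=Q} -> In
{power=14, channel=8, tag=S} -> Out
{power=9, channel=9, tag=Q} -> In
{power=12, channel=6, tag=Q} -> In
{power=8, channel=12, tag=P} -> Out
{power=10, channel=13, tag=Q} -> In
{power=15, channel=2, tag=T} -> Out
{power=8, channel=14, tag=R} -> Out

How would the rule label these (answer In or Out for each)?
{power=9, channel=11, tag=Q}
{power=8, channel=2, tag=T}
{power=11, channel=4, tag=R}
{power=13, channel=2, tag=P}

The pattern is that an item is 'In' exactly when: tag is Q.
{power=9, channel=11, tag=Q} → tag is Q → In. {power=8, channel=2, tag=T} → tag is T → Out. {power=11, channel=4, tag=R} → tag is R → Out. {power=13, channel=2, tag=P} → tag is P → Out.

In, Out, Out, Out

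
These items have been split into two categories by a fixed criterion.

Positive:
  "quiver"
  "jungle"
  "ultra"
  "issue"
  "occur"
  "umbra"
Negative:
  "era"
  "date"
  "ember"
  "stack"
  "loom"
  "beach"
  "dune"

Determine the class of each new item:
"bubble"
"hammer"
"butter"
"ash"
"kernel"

Positive, Negative, Positive, Negative, Negative

The pattern is that an item is 'Positive' exactly when: length ≥ 5 AND contains 'u'.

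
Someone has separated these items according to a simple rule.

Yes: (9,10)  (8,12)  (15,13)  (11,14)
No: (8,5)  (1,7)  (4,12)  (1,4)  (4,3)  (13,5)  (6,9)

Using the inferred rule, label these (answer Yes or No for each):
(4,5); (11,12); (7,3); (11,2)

The rule appears to be: sum ≥ 19.
(4,5): No (4+5 = 9).
(11,12): Yes (11+12 = 23).
(7,3): No (7+3 = 10).
(11,2): No (11+2 = 13).

No, Yes, No, No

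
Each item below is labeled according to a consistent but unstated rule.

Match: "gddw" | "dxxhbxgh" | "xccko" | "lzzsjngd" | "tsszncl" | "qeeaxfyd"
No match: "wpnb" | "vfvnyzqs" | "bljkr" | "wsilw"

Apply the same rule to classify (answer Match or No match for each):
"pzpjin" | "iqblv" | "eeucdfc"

The distinguishing property — has a double letter — holds for all the 'Match' cases and none of the 'No match' cases.
"pzpjin" — no doubled letter, hence No match. "iqblv" — no doubled letter, hence No match. "eeucdfc" — 'ee' doubled, hence Match.

No match, No match, Match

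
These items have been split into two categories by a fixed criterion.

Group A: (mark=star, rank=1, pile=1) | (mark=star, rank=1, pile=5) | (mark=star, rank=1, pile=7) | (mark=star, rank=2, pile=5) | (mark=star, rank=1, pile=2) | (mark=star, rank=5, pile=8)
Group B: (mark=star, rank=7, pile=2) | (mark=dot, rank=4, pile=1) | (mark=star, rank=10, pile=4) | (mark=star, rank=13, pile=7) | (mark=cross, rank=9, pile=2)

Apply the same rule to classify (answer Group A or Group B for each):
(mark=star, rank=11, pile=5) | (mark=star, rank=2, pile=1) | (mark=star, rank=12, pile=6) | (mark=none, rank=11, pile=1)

'Group A' ⟺ mark is star AND rank ≤ 5.

Group B, Group A, Group B, Group B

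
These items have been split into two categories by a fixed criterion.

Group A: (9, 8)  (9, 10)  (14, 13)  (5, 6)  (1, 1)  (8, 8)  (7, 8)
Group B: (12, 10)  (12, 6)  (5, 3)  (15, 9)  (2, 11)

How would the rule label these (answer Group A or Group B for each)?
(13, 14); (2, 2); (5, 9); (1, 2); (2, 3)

Group A, Group A, Group B, Group A, Group A

All 'Group A' examples share one property — |first − second| ≤ 1 — and every 'Group B' example lacks it.
Group A: (13, 14), since |13−14| = 1. Group A: (2, 2), since |2−2| = 0. Group B: (5, 9), since |5−9| = 4. Group A: (1, 2), since |1−2| = 1. Group A: (2, 3), since |2−3| = 1.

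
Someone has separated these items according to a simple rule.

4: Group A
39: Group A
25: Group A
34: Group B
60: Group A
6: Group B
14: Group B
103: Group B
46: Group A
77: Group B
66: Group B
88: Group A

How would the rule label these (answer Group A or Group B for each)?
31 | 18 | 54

Group B, Group A, Group B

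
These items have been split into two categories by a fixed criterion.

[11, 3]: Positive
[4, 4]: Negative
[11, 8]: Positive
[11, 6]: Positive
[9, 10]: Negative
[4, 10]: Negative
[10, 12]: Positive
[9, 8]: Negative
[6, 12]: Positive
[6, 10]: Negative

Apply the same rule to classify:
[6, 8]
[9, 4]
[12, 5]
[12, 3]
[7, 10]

The distinguishing property — max ≥ 11 — holds for all the 'Positive' cases and none of the 'Negative' cases.
[6, 8] → max 8 → Negative. [9, 4] → max 9 → Negative. [12, 5] → max 12 → Positive. [12, 3] → max 12 → Positive. [7, 10] → max 10 → Negative.

Negative, Negative, Positive, Positive, Negative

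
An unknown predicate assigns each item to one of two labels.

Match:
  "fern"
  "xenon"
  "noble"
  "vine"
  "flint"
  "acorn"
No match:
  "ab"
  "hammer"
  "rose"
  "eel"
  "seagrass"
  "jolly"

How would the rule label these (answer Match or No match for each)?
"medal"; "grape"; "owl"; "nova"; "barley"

No match, No match, No match, Match, No match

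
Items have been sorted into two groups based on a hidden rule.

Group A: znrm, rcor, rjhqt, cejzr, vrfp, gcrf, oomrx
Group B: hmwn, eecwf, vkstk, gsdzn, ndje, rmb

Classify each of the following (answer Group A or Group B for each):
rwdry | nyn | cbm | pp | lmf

Every 'Group A' example satisfies: length ≥ 4 AND contains 'r'. None of the 'Group B' examples do.

Group A, Group B, Group B, Group B, Group B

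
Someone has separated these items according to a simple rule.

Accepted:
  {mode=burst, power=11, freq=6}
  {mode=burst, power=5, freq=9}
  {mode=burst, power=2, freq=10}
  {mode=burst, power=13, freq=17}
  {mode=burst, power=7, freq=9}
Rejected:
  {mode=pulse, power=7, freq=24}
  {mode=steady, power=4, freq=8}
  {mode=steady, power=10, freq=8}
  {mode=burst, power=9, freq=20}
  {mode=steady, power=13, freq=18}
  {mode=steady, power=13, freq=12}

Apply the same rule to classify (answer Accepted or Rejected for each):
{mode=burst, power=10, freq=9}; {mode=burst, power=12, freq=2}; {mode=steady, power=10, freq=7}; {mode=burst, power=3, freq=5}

Every 'Accepted' example satisfies: mode is burst AND freq ≤ 17. None of the 'Rejected' examples do.
{mode=burst, power=10, freq=9}: mode is burst, freq = 9 — qualifies, so Accepted. {mode=burst, power=12, freq=2}: mode is burst, freq = 2 — qualifies, so Accepted. {mode=steady, power=10, freq=7}: mode is steady, freq = 7 — fails the rule, so Rejected. {mode=burst, power=3, freq=5}: mode is burst, freq = 5 — qualifies, so Accepted.

Accepted, Accepted, Rejected, Accepted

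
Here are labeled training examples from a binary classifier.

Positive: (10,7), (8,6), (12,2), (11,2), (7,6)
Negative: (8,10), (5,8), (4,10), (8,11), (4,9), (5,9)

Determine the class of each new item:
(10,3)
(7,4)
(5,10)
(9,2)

Positive, Positive, Negative, Positive

The pattern is that an item is 'Positive' exactly when: first > second.
(10,3): Positive (10 > 3).
(7,4): Positive (7 > 4).
(5,10): Negative (5 < 10).
(9,2): Positive (9 > 2).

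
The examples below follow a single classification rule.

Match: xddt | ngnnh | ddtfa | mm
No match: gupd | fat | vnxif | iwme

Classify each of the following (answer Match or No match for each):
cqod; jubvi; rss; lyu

One predicate separates the groups cleanly: has a double letter.
cqod — no doubled letter, hence No match.
jubvi — no doubled letter, hence No match.
rss — 'ss' doubled, hence Match.
lyu — no doubled letter, hence No match.

No match, No match, Match, No match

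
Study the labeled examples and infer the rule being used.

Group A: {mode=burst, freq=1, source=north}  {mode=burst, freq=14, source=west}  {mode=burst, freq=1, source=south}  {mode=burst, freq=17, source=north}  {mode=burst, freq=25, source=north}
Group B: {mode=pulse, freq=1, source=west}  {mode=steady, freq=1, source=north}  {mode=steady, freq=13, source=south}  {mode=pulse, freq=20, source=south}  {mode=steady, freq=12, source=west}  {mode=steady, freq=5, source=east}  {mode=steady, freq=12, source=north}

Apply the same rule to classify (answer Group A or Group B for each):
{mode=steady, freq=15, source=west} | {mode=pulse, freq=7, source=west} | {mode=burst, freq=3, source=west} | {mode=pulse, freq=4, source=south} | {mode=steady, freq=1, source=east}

Group B, Group B, Group A, Group B, Group B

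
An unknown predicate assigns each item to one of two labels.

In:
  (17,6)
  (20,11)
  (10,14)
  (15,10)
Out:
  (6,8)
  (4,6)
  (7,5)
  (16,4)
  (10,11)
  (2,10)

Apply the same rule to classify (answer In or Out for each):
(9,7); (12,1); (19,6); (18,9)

Out, Out, In, In

Every 'In' example satisfies: sum ≥ 23. None of the 'Out' examples do.
(9,7): Out (9+7 = 16). (12,1): Out (12+1 = 13). (19,6): In (19+6 = 25). (18,9): In (18+9 = 27).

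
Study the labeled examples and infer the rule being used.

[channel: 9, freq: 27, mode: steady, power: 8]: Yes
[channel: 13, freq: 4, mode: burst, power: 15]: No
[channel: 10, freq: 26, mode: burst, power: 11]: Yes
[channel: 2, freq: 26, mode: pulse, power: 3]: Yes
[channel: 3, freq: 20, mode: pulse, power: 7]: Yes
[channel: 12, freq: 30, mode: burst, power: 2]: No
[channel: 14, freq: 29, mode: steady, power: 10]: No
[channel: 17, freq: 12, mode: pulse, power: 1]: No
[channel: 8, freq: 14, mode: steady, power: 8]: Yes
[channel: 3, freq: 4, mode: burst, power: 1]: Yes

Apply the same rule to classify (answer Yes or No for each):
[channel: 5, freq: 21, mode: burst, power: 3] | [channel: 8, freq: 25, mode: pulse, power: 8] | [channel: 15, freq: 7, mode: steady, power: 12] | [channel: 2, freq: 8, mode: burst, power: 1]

The classifier is using: channel ≤ 10.
[channel: 5, freq: 21, mode: burst, power: 3] → channel = 5 → Yes.
[channel: 8, freq: 25, mode: pulse, power: 8] → channel = 8 → Yes.
[channel: 15, freq: 7, mode: steady, power: 12] → channel = 15 → No.
[channel: 2, freq: 8, mode: burst, power: 1] → channel = 2 → Yes.

Yes, Yes, No, Yes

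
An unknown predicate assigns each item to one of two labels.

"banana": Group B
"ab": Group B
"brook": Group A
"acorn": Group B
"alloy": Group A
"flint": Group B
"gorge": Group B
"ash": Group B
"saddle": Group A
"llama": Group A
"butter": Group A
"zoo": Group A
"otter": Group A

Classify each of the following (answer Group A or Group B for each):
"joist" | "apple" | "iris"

Group B, Group A, Group B

'Group A' ⟺ has a double letter.
Group B: "joist", since no doubled letter. Group A: "apple", since 'pp' doubled. Group B: "iris", since no doubled letter.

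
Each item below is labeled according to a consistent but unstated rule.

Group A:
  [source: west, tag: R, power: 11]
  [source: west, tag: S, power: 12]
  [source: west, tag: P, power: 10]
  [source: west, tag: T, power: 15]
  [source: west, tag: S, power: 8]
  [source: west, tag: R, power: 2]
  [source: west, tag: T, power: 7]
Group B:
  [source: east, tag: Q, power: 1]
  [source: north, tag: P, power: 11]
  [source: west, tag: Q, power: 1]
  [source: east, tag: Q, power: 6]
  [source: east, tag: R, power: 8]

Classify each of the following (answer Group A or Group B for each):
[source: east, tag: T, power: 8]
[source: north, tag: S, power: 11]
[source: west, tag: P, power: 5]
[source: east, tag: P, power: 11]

Group B, Group B, Group A, Group B

All 'Group A' examples share one property — source is west AND power ≥ 2 — and every 'Group B' example lacks it.
[source: east, tag: T, power: 8] → source is east, power = 8 → Group B.
[source: north, tag: S, power: 11] → source is north, power = 11 → Group B.
[source: west, tag: P, power: 5] → source is west, power = 5 → Group A.
[source: east, tag: P, power: 11] → source is east, power = 11 → Group B.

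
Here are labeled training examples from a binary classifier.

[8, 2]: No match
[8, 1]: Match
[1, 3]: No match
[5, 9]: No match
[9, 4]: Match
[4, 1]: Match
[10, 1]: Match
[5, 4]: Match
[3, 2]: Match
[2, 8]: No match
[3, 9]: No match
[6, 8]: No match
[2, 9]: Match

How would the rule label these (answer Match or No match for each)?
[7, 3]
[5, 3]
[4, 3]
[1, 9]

No match, No match, Match, No match

The classifier is using: sum is odd.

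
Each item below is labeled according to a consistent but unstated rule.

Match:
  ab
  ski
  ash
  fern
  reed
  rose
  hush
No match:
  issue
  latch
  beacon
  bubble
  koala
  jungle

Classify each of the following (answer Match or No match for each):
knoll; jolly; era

No match, No match, Match

The distinguishing property — length ≤ 4 — holds for all the 'Match' cases and none of the 'No match' cases.
knoll — length 5, hence No match. jolly — length 5, hence No match. era — length 3, hence Match.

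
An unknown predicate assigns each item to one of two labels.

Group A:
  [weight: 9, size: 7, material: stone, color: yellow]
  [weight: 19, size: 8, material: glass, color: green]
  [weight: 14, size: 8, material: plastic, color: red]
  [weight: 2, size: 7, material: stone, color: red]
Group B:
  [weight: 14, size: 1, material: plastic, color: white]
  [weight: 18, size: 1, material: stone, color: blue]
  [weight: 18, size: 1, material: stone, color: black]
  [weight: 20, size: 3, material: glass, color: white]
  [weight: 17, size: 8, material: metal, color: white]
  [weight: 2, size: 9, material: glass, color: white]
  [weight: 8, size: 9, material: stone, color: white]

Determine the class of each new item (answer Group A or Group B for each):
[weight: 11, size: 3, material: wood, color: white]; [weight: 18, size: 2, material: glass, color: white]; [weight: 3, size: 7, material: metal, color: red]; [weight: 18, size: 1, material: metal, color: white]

One predicate separates the groups cleanly: color is not white AND size ≥ 3.

Group B, Group B, Group A, Group B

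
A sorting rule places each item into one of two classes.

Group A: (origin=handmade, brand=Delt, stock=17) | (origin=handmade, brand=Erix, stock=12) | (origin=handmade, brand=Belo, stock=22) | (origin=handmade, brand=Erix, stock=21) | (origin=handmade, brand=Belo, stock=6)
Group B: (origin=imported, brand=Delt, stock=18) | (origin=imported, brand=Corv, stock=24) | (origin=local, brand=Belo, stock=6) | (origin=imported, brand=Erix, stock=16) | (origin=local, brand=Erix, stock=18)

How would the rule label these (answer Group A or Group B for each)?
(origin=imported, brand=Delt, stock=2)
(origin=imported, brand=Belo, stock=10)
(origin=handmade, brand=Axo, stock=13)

Group B, Group B, Group A

Comparing the two groups points to one rule — origin is handmade.
(origin=imported, brand=Delt, stock=2): origin is imported — fails the rule, so Group B. (origin=imported, brand=Belo, stock=10): origin is imported — fails the rule, so Group B. (origin=handmade, brand=Axo, stock=13): origin is handmade — qualifies, so Group A.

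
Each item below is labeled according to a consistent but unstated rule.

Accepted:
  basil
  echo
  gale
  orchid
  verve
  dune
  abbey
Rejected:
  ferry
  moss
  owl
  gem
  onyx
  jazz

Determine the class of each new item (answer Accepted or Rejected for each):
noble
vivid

Accepted, Accepted

Every 'Accepted' example satisfies: has ≥ 2 vowels. None of the 'Rejected' examples do.
noble: 2 vowels — meets the rule, so Accepted. vivid: 2 vowels — meets the rule, so Accepted.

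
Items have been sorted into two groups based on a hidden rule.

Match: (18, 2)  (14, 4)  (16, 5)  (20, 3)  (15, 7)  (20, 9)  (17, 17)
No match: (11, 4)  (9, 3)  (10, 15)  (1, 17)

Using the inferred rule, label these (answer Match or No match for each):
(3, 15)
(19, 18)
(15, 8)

'Match' ⟺ first ≥ 14.

No match, Match, Match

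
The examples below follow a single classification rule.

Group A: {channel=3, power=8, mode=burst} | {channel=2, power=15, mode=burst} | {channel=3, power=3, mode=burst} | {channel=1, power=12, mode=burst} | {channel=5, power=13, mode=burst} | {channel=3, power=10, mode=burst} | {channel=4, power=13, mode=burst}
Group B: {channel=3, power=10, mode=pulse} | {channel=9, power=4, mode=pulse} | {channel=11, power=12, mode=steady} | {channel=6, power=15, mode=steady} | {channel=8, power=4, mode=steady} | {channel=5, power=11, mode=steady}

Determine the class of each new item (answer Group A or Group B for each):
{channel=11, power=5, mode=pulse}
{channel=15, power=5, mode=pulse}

Group B, Group B

Comparing the two groups points to one rule — mode is burst.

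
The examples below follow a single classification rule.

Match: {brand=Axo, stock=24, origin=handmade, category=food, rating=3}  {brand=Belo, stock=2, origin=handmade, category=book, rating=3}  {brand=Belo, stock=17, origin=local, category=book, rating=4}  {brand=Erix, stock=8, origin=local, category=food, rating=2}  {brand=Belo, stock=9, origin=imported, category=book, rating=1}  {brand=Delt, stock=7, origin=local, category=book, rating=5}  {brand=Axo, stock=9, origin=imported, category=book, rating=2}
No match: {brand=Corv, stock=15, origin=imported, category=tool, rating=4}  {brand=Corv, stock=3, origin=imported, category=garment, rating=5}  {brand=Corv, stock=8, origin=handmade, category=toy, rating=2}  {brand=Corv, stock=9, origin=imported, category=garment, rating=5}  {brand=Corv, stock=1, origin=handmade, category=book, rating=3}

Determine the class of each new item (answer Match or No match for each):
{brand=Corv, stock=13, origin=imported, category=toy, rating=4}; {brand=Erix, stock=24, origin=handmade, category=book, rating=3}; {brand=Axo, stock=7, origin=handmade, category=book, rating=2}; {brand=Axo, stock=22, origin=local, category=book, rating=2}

Every 'Match' example satisfies: brand is not Corv. None of the 'No match' examples do.
{brand=Corv, stock=13, origin=imported, category=toy, rating=4}: brand is Corv — does not satisfy this, so No match.
{brand=Erix, stock=24, origin=handmade, category=book, rating=3}: brand is Erix — checks out, so Match.
{brand=Axo, stock=7, origin=handmade, category=book, rating=2}: brand is Axo — checks out, so Match.
{brand=Axo, stock=22, origin=local, category=book, rating=2}: brand is Axo — checks out, so Match.

No match, Match, Match, Match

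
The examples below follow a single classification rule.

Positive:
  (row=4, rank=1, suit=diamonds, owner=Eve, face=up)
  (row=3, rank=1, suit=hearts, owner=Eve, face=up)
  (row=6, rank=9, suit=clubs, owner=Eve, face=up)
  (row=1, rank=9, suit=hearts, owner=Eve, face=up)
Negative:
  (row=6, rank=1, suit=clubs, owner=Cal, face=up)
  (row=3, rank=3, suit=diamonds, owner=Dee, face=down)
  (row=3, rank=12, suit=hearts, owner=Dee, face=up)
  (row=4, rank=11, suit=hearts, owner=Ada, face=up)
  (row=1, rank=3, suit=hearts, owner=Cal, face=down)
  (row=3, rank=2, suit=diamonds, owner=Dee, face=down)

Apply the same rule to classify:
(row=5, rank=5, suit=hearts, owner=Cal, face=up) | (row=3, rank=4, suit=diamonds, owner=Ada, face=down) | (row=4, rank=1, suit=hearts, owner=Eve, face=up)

Negative, Negative, Positive

'Positive' ⟺ owner is Eve.
(row=5, rank=5, suit=hearts, owner=Cal, face=up): Negative (owner is Cal).
(row=3, rank=4, suit=diamonds, owner=Ada, face=down): Negative (owner is Ada).
(row=4, rank=1, suit=hearts, owner=Eve, face=up): Positive (owner is Eve).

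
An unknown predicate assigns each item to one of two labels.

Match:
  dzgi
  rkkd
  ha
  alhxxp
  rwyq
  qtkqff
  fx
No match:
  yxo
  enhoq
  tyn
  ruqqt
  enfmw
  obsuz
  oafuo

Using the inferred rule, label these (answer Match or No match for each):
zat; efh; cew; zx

No match, No match, No match, Match

The distinguishing property — even length — holds for all the 'Match' cases and none of the 'No match' cases.
zat: No match (length 3). efh: No match (length 3). cew: No match (length 3). zx: Match (length 2).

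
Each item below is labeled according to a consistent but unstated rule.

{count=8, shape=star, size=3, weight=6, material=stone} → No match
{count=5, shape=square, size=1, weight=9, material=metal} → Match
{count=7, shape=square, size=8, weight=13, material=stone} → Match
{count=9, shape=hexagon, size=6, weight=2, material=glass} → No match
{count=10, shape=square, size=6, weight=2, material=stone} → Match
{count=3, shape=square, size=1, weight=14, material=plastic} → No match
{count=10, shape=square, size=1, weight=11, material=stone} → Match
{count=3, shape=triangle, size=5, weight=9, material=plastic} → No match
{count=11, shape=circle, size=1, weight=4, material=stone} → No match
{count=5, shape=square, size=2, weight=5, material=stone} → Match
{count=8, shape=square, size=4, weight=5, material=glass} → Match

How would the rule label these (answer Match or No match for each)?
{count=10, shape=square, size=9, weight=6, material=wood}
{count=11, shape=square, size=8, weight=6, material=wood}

The common property of the 'Match' items is: shape is square AND count ≥ 5. No 'No match' item has it.
{count=10, shape=square, size=9, weight=6, material=wood}: shape is square, count = 10 — matches, so Match.
{count=11, shape=square, size=8, weight=6, material=wood}: shape is square, count = 11 — matches, so Match.

Match, Match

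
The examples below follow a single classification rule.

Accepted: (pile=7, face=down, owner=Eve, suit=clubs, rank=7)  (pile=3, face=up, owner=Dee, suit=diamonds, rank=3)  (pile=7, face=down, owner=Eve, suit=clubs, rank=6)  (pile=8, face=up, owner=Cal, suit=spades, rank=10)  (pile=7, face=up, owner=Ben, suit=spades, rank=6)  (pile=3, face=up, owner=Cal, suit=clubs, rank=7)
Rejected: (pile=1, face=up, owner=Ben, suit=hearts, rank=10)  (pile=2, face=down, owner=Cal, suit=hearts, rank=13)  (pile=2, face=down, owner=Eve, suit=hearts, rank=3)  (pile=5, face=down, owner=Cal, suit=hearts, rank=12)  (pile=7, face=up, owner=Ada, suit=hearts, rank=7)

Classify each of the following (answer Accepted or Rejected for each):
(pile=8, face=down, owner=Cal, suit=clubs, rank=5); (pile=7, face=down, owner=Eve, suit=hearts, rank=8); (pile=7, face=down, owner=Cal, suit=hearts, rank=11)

Checking candidate rules against both groups, what survives is: suit is not hearts.
Accepted: (pile=8, face=down, owner=Cal, suit=clubs, rank=5), since suit is clubs. Rejected: (pile=7, face=down, owner=Eve, suit=hearts, rank=8), since suit is hearts. Rejected: (pile=7, face=down, owner=Cal, suit=hearts, rank=11), since suit is hearts.

Accepted, Rejected, Rejected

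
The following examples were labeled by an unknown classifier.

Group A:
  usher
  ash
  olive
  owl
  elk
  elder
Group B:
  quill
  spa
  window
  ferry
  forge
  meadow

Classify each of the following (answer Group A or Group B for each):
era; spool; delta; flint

Group A, Group B, Group B, Group B

Rule: starts with a vowel. This holds for each 'Group A' example and fails for each 'Group B' one.
era → starts with 'e' → Group A.
spool → starts with 's' → Group B.
delta → starts with 'd' → Group B.
flint → starts with 'f' → Group B.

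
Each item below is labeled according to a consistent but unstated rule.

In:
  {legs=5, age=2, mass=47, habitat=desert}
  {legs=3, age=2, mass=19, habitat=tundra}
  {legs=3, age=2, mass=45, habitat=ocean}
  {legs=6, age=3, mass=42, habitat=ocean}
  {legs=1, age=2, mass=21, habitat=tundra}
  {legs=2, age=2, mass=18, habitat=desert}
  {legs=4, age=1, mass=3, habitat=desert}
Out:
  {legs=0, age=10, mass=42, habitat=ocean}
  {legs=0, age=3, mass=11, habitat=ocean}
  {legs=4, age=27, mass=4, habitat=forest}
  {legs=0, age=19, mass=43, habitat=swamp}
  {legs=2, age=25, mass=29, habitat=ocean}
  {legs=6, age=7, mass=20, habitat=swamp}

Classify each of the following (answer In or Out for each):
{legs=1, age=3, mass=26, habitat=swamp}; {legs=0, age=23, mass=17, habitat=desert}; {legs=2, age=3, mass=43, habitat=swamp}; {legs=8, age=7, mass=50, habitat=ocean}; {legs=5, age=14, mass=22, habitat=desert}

'In' ⟺ legs ≥ 1 AND age ≤ 3.

In, Out, In, Out, Out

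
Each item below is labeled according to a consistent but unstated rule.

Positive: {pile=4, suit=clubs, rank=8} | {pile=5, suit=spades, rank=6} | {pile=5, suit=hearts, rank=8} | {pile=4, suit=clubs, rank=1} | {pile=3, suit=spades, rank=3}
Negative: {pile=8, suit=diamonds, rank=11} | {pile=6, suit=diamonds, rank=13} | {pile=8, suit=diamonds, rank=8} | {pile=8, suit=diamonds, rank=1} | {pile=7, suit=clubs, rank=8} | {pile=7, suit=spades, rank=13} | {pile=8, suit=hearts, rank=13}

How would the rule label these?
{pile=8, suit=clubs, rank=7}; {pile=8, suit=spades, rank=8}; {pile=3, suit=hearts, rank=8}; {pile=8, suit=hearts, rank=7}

The classifier is using: pile ≤ 5.

Negative, Negative, Positive, Negative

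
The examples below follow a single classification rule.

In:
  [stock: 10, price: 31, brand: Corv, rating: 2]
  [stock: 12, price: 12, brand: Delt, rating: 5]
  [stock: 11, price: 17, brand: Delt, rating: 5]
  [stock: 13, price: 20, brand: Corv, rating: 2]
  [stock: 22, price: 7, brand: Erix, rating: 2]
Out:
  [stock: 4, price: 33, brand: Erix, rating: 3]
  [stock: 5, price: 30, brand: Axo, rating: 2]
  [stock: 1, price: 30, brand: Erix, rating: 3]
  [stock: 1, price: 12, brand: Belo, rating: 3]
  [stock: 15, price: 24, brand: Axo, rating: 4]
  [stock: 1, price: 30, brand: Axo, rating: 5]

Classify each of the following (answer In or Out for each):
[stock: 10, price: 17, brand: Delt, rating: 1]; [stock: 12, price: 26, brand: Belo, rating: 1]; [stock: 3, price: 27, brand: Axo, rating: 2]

In, In, Out

Rule: stock ≥ 10 AND price ≠ 24. This holds for each 'In' example and fails for each 'Out' one.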